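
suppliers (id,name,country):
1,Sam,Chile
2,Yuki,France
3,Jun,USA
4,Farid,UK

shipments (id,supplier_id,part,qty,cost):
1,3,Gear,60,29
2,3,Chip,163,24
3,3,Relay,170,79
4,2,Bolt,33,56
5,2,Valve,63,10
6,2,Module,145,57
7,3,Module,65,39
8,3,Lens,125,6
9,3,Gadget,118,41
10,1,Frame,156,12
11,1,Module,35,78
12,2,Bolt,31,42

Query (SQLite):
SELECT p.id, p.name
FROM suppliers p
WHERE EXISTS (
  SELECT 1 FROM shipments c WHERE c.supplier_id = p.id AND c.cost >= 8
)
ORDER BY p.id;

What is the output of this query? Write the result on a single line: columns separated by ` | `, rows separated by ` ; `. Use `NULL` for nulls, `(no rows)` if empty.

For each suppliers row, check whether any shipments with matching supplier_id has cost >= 8.
Keep rows where that is true.

1 | Sam ; 2 | Yuki ; 3 | Jun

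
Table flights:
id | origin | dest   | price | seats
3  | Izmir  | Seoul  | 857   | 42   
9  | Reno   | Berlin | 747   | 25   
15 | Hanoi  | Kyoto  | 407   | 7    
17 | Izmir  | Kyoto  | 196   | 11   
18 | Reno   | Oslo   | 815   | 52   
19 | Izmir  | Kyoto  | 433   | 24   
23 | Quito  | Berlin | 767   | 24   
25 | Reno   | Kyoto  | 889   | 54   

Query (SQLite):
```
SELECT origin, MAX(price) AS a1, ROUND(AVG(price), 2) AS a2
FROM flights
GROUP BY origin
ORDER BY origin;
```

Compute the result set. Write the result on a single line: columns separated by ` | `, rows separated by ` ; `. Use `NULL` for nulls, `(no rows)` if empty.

Group flights by origin.
Per group compute: MAX(price), ROUND(AVG(price), 2).
  Hanoi: ids {15} → MAX(price)=407, ROUND(AVG(price), 2)=407
  Izmir: ids {3, 17, 19} → MAX(price)=857, ROUND(AVG(price), 2)=495.33
  Quito: ids {23} → MAX(price)=767, ROUND(AVG(price), 2)=767
  Reno: ids {9, 18, 25} → MAX(price)=889, ROUND(AVG(price), 2)=817

Hanoi | 407 | 407 ; Izmir | 857 | 495.33 ; Quito | 767 | 767 ; Reno | 889 | 817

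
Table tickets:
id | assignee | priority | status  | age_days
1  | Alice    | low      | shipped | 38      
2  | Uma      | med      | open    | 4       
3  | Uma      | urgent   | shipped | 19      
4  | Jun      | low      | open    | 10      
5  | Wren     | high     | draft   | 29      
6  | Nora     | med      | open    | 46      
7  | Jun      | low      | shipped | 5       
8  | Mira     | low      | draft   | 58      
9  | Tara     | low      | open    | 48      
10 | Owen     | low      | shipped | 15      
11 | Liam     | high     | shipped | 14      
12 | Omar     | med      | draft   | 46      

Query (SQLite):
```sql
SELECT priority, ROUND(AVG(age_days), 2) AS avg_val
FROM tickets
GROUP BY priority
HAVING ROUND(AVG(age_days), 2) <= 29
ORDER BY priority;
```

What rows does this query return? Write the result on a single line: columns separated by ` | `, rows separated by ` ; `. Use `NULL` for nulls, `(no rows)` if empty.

Partition tickets by priority; compute ROUND(AVG(age_days), 2) within each group.
HAVING: keep groups where ROUND(AVG(age_days), 2) <= 29.
  high: ids {5, 11} → ROUND(AVG(age_days), 2)=21.5
  low: ids {1, 4, 7, 8, 9, 10} → ROUND(AVG(age_days), 2)=29
  med: ids {2, 6, 12} → ROUND(AVG(age_days), 2)=32
  urgent: ids {3} → ROUND(AVG(age_days), 2)=19

high | 21.5 ; low | 29 ; urgent | 19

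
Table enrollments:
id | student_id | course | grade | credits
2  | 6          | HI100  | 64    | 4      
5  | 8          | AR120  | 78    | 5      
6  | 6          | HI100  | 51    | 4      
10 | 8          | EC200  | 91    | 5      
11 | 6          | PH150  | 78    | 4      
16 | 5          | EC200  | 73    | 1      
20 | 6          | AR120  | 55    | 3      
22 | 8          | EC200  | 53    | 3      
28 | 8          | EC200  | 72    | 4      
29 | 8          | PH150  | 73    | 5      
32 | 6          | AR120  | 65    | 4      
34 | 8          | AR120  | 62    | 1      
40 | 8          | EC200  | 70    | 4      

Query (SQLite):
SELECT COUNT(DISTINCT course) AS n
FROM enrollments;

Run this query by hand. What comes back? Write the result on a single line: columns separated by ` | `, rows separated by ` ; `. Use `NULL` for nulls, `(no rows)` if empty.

4

Count distinct non-NULL course values.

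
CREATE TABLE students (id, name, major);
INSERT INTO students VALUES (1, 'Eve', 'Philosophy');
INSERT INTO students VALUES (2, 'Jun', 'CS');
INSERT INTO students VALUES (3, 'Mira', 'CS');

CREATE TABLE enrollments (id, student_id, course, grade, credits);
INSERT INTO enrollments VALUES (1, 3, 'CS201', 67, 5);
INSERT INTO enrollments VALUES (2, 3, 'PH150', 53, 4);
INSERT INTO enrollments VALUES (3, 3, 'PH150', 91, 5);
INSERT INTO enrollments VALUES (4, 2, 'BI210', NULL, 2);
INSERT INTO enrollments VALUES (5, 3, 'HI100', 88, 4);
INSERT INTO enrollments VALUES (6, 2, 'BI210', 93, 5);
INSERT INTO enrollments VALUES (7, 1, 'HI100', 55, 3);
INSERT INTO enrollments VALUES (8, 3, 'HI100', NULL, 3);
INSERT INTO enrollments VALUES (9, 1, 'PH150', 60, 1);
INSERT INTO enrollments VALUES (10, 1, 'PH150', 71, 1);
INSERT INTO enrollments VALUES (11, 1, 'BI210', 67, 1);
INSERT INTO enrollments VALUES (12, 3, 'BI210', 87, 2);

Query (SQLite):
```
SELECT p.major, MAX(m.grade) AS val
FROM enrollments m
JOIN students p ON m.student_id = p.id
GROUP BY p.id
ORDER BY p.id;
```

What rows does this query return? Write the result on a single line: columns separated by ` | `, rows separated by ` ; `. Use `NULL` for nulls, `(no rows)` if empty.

Join each enrollments row to its students via student_id.
Group joined rows by students.id; compute MAX(m.grade) per group.
  1: ids {7, 9, 10, 11} → MAX(m.grade)=71
  2: ids {4, 6} → MAX(m.grade)=93
  3: ids {1, 2, 3, 5, 8, 12} → MAX(m.grade)=91

Philosophy | 71 ; CS | 93 ; CS | 91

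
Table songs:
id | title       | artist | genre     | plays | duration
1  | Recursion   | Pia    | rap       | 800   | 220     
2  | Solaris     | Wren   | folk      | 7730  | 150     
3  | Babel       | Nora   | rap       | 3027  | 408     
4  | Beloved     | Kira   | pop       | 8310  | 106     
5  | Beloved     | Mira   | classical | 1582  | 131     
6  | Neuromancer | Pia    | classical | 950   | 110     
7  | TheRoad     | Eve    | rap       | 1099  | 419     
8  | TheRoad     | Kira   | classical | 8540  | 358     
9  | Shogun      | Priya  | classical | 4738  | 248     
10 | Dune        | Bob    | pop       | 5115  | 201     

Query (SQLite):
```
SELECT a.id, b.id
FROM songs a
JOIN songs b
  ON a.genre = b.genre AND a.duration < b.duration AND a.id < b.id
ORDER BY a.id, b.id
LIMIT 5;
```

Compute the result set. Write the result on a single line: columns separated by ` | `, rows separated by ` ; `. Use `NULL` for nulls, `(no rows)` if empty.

1 | 3 ; 1 | 7 ; 3 | 7 ; 4 | 10 ; 5 | 8

Pairs (a,b) with same genre, a.duration < b.duration, a.id < b.id.
genre groups: classical:{5,6,8,9} folk:{2} pop:{4,10} rap:{1,3,7}
Ordered by (a.id, b.id); first 5.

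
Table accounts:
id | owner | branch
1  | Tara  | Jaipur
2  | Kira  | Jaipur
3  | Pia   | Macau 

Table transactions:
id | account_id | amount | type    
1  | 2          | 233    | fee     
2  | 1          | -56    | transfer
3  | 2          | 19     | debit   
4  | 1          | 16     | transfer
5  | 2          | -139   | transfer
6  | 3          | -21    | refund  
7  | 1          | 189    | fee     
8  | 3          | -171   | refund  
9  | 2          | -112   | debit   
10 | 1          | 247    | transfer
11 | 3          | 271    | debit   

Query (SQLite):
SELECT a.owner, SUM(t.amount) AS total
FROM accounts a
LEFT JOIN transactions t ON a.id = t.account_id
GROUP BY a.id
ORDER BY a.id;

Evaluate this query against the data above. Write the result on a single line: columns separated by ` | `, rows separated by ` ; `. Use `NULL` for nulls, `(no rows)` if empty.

Tara | 396 ; Kira | 1 ; Pia | 79

LEFT JOIN keeps every accounts row; unmatched ones get NULL for transactions columns.
Group by accounts.id and compute SUM(t.amount). SUM over an all-NULL group is NULL.
  1: ids {2, 4, 7, 10} → SUM(t.amount)=396
  2: ids {1, 3, 5, 9} → SUM(t.amount)=1
  3: ids {6, 8, 11} → SUM(t.amount)=79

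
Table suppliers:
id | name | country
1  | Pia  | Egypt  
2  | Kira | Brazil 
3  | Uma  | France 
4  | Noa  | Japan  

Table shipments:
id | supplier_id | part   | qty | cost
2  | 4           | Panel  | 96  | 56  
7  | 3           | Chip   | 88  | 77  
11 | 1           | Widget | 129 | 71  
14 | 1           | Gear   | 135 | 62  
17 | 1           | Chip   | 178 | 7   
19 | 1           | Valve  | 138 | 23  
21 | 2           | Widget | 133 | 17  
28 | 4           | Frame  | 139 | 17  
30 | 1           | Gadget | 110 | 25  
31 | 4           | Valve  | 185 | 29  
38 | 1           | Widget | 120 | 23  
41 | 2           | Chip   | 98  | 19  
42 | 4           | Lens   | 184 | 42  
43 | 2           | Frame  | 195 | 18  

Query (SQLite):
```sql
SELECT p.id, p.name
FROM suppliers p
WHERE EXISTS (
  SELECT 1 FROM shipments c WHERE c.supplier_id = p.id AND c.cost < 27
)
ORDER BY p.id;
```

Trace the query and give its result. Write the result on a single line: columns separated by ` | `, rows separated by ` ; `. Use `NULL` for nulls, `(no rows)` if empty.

1 | Pia ; 2 | Kira ; 4 | Noa

For each suppliers row, check whether any shipments with matching supplier_id has cost < 27.
Keep rows where that is true.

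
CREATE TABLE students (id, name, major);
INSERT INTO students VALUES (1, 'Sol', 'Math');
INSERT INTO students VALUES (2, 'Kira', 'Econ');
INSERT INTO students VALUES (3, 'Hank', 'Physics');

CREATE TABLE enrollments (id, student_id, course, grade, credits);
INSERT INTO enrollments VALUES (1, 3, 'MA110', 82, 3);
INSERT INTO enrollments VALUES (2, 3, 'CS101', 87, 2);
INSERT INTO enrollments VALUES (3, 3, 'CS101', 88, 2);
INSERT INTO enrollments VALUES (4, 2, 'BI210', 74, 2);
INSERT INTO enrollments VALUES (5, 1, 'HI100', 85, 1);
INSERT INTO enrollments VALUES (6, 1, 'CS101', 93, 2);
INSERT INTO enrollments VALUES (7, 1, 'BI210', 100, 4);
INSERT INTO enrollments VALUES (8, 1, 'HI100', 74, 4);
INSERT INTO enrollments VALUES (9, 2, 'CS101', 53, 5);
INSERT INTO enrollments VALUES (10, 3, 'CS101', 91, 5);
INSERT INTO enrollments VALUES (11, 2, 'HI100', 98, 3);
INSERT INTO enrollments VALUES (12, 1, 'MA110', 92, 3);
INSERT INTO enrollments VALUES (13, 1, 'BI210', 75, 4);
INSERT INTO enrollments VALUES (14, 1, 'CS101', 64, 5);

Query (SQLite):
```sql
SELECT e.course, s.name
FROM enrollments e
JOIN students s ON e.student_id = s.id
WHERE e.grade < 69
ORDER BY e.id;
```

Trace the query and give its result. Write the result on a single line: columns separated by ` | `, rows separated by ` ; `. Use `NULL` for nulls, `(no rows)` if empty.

Each enrollments row matches the students row where student_id = students.id.
Then keep rows with e.grade < 69.

CS101 | Kira ; CS101 | Sol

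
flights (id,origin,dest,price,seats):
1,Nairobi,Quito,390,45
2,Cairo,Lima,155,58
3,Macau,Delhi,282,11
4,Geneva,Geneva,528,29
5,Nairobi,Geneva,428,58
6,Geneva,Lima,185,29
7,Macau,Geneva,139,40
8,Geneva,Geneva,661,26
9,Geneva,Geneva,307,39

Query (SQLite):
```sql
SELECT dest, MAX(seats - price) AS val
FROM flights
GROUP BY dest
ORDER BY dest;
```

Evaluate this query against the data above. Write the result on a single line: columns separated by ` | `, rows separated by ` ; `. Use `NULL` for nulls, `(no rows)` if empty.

Delhi | -271 ; Geneva | -99 ; Lima | -97 ; Quito | -345

For each row compute seats - price.
Group by dest; take MAX of the expression per group.
  Delhi: ids {3} → MAX(seats - price)=-271
  Geneva: ids {4, 5, 7, 8, 9} → MAX(seats - price)=-99
  Lima: ids {2, 6} → MAX(seats - price)=-97
  Quito: ids {1} → MAX(seats - price)=-345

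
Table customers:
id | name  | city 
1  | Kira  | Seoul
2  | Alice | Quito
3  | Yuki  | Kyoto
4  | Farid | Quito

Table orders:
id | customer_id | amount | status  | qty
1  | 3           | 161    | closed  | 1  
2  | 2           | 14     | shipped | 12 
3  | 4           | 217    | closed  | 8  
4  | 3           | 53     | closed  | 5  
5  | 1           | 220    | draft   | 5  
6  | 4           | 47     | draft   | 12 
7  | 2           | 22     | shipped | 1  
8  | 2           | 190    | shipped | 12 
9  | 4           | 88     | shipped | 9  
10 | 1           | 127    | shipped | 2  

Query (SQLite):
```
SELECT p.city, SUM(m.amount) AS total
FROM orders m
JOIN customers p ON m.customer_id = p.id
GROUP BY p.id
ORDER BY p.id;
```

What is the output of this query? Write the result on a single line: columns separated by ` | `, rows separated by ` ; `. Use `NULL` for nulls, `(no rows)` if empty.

Join each orders row to its customers via customer_id.
Group joined rows by customers.id; compute SUM(m.amount) per group.
  1: ids {5, 10} → SUM(m.amount)=347
  2: ids {2, 7, 8} → SUM(m.amount)=226
  3: ids {1, 4} → SUM(m.amount)=214
  4: ids {3, 6, 9} → SUM(m.amount)=352

Seoul | 347 ; Quito | 226 ; Kyoto | 214 ; Quito | 352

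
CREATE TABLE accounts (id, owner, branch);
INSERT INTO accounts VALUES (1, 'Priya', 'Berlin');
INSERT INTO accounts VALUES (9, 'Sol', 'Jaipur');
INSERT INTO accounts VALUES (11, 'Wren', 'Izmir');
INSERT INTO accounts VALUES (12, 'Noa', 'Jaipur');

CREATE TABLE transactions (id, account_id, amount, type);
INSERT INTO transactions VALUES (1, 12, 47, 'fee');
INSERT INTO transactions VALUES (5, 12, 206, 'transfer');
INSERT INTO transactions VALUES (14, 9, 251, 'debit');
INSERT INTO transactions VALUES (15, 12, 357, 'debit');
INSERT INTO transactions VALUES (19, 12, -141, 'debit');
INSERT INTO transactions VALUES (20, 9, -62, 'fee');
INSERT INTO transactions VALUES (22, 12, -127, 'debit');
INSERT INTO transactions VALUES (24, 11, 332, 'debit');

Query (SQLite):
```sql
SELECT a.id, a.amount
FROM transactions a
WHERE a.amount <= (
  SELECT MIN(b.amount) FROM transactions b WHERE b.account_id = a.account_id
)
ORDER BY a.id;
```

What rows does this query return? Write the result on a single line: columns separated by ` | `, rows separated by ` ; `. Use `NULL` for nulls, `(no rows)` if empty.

For each transactions row a, compute MIN(amount) over rows sharing a.account_id.
Keep row a if a.amount <= that per-group MIN.
  account_id=9: MIN(amount) = -62
  account_id=11: MIN(amount) = 332
  account_id=12: MIN(amount) = -141

19 | -141 ; 20 | -62 ; 24 | 332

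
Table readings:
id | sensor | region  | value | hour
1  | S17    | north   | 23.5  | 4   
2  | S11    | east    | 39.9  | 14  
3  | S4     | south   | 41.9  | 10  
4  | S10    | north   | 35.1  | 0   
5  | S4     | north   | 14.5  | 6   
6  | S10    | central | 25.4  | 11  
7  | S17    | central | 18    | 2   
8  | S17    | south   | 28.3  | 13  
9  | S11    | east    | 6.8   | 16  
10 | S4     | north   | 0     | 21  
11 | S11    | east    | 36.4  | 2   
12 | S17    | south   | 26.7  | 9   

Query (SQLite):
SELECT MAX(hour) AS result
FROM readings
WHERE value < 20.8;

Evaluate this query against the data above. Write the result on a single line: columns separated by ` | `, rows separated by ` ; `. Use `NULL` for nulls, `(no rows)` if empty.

Rows where value < 20.8 → hour values: [6, 2, 16, 21].
MAX of non-NULL values = 21.

21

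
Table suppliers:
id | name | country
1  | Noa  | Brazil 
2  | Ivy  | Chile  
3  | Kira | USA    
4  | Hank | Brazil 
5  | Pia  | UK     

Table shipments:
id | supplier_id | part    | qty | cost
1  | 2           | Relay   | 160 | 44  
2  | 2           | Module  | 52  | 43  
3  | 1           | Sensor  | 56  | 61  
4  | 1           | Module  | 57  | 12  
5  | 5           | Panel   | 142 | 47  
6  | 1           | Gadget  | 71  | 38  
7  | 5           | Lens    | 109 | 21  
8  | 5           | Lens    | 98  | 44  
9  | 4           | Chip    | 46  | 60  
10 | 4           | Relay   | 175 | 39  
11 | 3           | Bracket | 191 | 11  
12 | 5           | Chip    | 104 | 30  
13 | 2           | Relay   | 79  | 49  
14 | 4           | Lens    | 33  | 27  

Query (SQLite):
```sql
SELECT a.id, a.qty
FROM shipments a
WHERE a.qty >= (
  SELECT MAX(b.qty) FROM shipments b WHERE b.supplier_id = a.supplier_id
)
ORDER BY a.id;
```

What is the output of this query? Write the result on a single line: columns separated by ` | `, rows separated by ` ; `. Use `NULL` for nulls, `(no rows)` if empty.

1 | 160 ; 5 | 142 ; 6 | 71 ; 10 | 175 ; 11 | 191

For each shipments row a, compute MAX(qty) over rows sharing a.supplier_id.
Keep row a if a.qty >= that per-group MAX.
  supplier_id=1: MAX(qty) = 71
  supplier_id=2: MAX(qty) = 160
  supplier_id=3: MAX(qty) = 191
  supplier_id=4: MAX(qty) = 175
  supplier_id=5: MAX(qty) = 142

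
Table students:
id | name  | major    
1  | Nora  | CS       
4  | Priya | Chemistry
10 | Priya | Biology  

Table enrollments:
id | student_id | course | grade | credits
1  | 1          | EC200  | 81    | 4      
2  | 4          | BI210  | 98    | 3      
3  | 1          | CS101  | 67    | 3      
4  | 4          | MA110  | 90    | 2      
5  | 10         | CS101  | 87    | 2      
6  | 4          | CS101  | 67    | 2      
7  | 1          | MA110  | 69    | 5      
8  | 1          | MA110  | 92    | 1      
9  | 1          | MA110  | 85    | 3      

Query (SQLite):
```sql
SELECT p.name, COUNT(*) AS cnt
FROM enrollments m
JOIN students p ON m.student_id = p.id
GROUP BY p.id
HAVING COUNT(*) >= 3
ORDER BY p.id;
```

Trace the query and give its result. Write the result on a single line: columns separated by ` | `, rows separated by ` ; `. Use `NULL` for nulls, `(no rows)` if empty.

Nora | 5 ; Priya | 3

Join each enrollments row to its students via student_id.
Group joined rows by students.id; compute COUNT(*) per group.
HAVING: keep groups with count ≥ 3.
  1: ids {1, 3, 7, 8, 9} → COUNT(*)=5
  4: ids {2, 4, 6} → COUNT(*)=3
  10: ids {5} → COUNT(*)=1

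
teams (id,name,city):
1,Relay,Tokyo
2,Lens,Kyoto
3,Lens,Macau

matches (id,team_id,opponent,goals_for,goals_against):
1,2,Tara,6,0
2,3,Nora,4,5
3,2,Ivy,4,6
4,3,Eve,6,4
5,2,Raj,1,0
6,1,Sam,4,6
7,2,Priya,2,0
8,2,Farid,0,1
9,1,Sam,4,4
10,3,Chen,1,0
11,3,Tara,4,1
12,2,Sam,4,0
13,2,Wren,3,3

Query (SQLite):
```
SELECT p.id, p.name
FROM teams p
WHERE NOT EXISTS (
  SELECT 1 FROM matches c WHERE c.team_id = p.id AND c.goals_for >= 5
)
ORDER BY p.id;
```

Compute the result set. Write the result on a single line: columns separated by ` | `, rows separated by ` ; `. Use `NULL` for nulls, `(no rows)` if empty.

For each teams row, check whether any matches with matching team_id has goals_for >= 5.
Keep rows where that is false.

1 | Relay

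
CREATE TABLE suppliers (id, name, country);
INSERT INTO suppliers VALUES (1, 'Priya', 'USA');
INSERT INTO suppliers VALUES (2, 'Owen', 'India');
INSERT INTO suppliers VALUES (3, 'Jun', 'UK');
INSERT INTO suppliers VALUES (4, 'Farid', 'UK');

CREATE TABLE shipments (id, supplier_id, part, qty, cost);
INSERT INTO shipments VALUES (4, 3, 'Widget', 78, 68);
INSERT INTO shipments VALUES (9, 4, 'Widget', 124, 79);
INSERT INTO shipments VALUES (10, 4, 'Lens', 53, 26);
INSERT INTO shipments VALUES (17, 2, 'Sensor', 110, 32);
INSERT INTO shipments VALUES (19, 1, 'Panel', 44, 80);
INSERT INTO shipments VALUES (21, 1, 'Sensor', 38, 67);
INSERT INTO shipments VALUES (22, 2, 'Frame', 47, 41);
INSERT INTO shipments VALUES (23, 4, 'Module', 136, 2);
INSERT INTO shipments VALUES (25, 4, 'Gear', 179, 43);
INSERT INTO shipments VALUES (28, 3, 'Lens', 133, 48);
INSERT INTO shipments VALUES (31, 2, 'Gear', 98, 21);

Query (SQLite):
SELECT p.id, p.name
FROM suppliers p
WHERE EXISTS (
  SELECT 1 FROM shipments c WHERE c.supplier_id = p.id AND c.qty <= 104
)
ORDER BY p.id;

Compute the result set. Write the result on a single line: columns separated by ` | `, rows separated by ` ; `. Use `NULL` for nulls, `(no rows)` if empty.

1 | Priya ; 2 | Owen ; 3 | Jun ; 4 | Farid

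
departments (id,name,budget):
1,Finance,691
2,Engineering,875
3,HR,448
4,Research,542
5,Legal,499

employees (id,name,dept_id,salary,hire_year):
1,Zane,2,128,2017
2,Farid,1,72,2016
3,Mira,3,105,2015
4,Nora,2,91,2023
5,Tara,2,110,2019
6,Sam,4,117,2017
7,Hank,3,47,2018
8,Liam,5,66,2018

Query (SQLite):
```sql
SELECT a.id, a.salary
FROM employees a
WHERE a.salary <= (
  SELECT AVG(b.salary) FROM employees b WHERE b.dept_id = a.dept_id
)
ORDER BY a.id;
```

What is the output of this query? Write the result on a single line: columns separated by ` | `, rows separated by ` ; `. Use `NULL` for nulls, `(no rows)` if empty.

2 | 72 ; 4 | 91 ; 6 | 117 ; 7 | 47 ; 8 | 66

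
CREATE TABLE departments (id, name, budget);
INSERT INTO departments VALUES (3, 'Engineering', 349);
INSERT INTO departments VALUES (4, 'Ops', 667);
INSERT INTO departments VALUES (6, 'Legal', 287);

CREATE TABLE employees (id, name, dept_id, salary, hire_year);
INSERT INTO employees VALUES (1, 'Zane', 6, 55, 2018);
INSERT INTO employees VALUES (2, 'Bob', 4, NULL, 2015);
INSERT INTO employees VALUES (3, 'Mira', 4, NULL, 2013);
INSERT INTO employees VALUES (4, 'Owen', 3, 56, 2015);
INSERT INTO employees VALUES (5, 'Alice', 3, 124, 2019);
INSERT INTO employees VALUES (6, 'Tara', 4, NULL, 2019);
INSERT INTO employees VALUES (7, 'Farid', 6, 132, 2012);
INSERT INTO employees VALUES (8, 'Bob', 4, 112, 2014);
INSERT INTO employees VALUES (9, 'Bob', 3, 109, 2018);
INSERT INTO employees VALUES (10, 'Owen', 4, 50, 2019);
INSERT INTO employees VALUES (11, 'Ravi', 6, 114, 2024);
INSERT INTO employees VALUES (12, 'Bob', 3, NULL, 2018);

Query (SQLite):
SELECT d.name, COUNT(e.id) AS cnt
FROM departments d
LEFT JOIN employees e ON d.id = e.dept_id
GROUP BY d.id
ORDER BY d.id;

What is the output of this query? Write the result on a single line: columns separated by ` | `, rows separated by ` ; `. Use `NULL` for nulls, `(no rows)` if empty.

LEFT JOIN keeps every departments row; unmatched ones get NULL for employees columns.
Group by departments.id and compute COUNT(e.id). COUNT(col) of an all-NULL group is 0.
  3: ids {4, 5, 9, 12} → COUNT(e.id)=4
  4: ids {2, 3, 6, 8, 10} → COUNT(e.id)=5
  6: ids {1, 7, 11} → COUNT(e.id)=3

Engineering | 4 ; Ops | 5 ; Legal | 3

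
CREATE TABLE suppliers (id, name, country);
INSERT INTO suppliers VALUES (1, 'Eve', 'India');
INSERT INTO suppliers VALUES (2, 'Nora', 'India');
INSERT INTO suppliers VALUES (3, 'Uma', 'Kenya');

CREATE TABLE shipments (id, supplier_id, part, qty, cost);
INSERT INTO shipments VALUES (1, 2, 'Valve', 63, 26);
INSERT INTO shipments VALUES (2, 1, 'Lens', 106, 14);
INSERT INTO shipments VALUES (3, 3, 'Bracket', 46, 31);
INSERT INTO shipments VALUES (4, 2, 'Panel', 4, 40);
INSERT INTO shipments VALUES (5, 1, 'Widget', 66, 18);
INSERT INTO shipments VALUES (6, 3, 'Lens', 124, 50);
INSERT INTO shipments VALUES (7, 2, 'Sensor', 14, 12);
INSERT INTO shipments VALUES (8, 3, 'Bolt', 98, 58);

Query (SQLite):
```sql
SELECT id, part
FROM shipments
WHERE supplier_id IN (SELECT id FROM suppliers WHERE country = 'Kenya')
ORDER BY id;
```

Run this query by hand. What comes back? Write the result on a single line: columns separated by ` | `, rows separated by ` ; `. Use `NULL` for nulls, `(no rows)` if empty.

Inner query: suppliers.id where country = 'Kenya'.
Outer: keep shipments rows whose supplier_id is in that set.
Inner query → {3}

3 | Bracket ; 6 | Lens ; 8 | Bolt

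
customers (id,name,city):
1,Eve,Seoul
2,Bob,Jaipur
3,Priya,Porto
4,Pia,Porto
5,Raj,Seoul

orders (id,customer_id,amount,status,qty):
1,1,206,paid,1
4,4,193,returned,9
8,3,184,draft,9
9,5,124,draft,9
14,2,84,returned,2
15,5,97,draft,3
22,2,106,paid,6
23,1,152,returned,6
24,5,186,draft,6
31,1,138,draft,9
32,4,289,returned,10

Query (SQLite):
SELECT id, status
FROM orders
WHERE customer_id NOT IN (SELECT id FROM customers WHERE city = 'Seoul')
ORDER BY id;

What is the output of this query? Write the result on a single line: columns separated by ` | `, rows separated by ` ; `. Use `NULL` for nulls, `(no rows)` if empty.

4 | returned ; 8 | draft ; 14 | returned ; 22 | paid ; 32 | returned

Inner query: customers.id where city = 'Seoul'.
Outer: keep orders rows whose customer_id is not in that set.
Inner query → {1, 5}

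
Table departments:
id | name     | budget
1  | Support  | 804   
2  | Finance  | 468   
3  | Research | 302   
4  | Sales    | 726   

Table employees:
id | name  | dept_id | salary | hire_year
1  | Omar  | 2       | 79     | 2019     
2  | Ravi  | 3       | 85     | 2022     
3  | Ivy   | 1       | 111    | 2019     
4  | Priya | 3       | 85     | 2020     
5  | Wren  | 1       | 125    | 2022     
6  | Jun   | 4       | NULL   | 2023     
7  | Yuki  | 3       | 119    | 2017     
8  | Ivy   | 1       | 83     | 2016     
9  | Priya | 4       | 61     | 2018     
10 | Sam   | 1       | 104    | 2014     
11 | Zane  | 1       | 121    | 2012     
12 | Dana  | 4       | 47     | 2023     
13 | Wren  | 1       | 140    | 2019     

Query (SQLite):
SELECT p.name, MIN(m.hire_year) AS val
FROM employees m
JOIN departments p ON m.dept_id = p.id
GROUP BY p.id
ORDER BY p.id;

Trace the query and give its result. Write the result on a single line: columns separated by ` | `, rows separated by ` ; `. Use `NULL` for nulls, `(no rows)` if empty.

Join each employees row to its departments via dept_id.
Group joined rows by departments.id; compute MIN(m.hire_year) per group.
  1: ids {3, 5, 8, 10, 11, 13} → MIN(m.hire_year)=2012
  2: ids {1} → MIN(m.hire_year)=2019
  3: ids {2, 4, 7} → MIN(m.hire_year)=2017
  4: ids {6, 9, 12} → MIN(m.hire_year)=2018

Support | 2012 ; Finance | 2019 ; Research | 2017 ; Sales | 2018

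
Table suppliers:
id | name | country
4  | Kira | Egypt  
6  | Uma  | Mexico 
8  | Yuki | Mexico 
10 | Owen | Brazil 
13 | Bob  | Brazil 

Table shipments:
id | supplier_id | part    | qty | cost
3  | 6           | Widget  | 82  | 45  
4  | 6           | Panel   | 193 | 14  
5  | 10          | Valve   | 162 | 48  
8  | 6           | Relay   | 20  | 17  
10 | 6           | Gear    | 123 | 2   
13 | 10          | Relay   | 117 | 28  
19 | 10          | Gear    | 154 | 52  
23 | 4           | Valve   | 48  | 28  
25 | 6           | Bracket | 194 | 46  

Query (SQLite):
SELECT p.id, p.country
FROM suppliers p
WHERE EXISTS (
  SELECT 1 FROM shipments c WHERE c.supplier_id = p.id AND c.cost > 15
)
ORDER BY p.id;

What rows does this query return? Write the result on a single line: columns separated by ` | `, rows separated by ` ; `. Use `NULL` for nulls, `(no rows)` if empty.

4 | Egypt ; 6 | Mexico ; 10 | Brazil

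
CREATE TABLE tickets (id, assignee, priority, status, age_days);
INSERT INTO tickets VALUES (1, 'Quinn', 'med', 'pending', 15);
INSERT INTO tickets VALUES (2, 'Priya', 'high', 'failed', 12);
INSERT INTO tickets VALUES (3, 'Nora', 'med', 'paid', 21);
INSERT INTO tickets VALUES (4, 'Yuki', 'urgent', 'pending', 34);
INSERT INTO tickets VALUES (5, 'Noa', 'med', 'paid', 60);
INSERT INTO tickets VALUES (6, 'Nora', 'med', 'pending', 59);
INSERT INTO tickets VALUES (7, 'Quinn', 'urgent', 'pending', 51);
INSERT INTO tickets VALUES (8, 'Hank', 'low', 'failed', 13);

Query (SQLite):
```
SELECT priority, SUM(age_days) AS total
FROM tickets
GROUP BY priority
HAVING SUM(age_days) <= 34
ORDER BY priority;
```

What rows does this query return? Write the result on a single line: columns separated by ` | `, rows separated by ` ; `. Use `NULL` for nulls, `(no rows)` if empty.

high | 12 ; low | 13

Partition tickets by priority; compute SUM(age_days) within each group.
HAVING: keep groups where SUM(age_days) <= 34.
  high: ids {2} → SUM(age_days)=12
  low: ids {8} → SUM(age_days)=13
  med: ids {1, 3, 5, 6} → SUM(age_days)=155
  urgent: ids {4, 7} → SUM(age_days)=85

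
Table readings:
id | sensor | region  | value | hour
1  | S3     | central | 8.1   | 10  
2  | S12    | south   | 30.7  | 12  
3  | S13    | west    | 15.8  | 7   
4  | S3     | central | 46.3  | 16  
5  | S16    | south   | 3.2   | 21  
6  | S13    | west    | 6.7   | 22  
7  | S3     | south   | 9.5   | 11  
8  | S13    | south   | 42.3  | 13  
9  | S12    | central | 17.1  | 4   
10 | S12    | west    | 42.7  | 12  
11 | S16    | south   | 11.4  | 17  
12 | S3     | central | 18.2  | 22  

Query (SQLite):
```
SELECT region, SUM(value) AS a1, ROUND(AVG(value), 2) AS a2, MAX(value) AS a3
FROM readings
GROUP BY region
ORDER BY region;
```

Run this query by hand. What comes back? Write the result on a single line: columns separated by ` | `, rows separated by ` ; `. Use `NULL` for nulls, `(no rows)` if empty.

central | 89.7 | 22.43 | 46.3 ; south | 97.1 | 19.42 | 42.3 ; west | 65.2 | 21.73 | 42.7

Group readings by region.
Per group compute: SUM(value), ROUND(AVG(value), 2), MAX(value).
  central: ids {1, 4, 9, 12} → SUM(value)=89.7, ROUND(AVG(value), 2)=22.43, MAX(value)=46.3
  south: ids {2, 5, 7, 8, 11} → SUM(value)=97.1, ROUND(AVG(value), 2)=19.42, MAX(value)=42.3
  west: ids {3, 6, 10} → SUM(value)=65.2, ROUND(AVG(value), 2)=21.73, MAX(value)=42.7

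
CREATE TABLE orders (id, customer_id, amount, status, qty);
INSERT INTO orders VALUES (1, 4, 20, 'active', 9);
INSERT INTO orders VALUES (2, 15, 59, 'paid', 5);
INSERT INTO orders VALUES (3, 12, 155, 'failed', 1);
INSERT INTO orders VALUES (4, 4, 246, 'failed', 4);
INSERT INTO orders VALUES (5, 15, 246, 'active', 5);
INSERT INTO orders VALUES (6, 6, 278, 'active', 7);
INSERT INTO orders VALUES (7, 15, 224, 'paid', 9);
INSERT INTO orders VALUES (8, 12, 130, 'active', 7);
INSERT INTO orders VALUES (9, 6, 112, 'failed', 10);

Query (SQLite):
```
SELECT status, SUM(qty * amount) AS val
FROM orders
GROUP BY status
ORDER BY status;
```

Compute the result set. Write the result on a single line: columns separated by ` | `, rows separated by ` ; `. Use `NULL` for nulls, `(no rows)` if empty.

active | 4266 ; failed | 2259 ; paid | 2311

For each row compute qty * amount.
Group by status; take SUM of the expression per group.
  active: ids {1, 5, 6, 8} → SUM(qty * amount)=4266
  failed: ids {3, 4, 9} → SUM(qty * amount)=2259
  paid: ids {2, 7} → SUM(qty * amount)=2311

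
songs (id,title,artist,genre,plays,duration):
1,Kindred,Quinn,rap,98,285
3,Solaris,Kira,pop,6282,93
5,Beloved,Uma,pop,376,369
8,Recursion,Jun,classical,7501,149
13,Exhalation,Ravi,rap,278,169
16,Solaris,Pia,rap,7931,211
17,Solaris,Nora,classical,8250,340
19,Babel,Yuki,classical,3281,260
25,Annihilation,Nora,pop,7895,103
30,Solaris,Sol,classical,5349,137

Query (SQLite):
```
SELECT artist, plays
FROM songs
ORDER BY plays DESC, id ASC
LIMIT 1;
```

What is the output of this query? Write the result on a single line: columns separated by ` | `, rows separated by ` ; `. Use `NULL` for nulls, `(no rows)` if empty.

Nora | 8250

Sort by plays desc, tiebreak id asc: (8250, id=17), (7931, id=16), (7895, id=25), (7501, id=8) …. Take first 1.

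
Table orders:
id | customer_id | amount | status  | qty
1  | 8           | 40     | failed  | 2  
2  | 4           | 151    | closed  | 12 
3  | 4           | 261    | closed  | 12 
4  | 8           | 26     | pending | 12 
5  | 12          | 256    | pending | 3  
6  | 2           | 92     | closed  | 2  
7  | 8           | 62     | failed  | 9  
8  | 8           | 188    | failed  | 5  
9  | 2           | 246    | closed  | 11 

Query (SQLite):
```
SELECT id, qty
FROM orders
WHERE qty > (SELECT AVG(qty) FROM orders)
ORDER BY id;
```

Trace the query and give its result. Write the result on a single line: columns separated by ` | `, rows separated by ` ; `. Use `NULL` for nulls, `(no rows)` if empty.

2 | 12 ; 3 | 12 ; 4 | 12 ; 7 | 9 ; 9 | 11

Scalar subquery: AVG(qty) over all orders rows = 7.555556 (≈; comparison uses full precision).
Keep rows where qty > that value.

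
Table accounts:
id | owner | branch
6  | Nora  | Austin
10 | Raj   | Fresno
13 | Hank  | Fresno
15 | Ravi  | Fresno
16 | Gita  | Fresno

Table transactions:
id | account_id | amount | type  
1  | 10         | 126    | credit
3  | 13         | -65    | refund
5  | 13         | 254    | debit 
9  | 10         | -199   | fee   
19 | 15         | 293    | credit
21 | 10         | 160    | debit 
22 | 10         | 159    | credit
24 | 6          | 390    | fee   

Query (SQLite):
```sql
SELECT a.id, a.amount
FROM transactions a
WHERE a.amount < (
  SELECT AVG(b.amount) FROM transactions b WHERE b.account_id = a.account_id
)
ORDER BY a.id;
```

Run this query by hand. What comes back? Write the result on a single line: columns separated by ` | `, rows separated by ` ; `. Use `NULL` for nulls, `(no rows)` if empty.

For each transactions row a, compute AVG(amount) over rows sharing a.account_id.
Keep row a if a.amount < that per-group AVG.
  account_id=6: AVG(amount) = 390.0
  account_id=10: AVG(amount) = 61.5
  account_id=13: AVG(amount) = 94.5
  account_id=15: AVG(amount) = 293.0

3 | -65 ; 9 | -199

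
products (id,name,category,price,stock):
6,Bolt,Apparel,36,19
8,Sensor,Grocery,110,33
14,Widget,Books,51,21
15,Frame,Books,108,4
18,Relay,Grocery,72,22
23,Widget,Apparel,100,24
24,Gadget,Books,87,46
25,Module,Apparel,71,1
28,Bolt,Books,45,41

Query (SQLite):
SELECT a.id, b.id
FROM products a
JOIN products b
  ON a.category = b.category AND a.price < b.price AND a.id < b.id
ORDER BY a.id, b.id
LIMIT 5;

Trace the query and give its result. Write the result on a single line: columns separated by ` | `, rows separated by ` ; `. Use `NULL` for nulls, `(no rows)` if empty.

Pairs (a,b) with same category, a.price < b.price, a.id < b.id.
category groups: Apparel:{6,23,25} Books:{14,15,24,28} Grocery:{8,18}
Ordered by (a.id, b.id); first 5.

6 | 23 ; 6 | 25 ; 14 | 15 ; 14 | 24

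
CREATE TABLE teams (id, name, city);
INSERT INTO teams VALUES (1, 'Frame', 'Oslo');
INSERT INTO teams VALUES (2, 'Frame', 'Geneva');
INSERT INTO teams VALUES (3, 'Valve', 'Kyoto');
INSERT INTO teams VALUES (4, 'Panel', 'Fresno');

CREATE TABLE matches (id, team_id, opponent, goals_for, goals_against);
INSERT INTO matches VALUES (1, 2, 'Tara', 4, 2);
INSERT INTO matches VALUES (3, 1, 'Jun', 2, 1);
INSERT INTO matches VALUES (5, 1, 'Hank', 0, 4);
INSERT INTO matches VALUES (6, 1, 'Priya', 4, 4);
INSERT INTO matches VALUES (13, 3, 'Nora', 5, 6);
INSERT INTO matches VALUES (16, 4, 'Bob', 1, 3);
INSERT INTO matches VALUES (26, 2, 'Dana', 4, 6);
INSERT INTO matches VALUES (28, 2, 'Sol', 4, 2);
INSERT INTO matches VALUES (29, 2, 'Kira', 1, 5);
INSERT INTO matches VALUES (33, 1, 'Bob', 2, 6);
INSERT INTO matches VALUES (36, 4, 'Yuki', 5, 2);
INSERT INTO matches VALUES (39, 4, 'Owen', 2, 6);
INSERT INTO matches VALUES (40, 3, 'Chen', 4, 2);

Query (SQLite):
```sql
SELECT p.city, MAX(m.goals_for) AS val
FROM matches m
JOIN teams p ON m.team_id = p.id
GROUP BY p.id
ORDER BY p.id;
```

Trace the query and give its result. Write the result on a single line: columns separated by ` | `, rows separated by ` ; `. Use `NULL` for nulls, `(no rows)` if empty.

Oslo | 4 ; Geneva | 4 ; Kyoto | 5 ; Fresno | 5

Join each matches row to its teams via team_id.
Group joined rows by teams.id; compute MAX(m.goals_for) per group.
  1: ids {3, 5, 6, 33} → MAX(m.goals_for)=4
  2: ids {1, 26, 28, 29} → MAX(m.goals_for)=4
  3: ids {13, 40} → MAX(m.goals_for)=5
  4: ids {16, 36, 39} → MAX(m.goals_for)=5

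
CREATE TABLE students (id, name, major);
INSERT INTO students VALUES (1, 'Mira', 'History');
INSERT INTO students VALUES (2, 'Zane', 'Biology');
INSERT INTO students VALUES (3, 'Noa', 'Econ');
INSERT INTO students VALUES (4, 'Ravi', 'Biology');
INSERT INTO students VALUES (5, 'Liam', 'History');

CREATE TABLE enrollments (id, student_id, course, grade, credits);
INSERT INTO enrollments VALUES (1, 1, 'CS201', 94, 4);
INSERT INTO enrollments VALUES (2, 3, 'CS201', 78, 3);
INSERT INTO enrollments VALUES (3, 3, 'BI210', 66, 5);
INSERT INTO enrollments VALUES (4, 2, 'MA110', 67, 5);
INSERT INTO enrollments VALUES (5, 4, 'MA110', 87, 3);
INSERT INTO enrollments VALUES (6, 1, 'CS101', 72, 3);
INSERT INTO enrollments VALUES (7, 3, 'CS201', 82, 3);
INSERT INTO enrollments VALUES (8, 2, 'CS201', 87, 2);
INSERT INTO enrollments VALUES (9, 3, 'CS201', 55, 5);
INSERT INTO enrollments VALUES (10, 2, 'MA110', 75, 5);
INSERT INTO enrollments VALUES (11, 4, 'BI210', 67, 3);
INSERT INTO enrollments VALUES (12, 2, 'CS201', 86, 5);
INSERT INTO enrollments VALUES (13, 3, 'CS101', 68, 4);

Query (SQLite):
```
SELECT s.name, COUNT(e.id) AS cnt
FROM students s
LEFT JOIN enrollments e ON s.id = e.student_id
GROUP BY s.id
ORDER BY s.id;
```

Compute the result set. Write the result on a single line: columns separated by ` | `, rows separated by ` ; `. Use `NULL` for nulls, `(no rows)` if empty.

LEFT JOIN keeps every students row; unmatched ones get NULL for enrollments columns.
Group by students.id and compute COUNT(e.id). COUNT(col) of an all-NULL group is 0.
  1: ids {1, 6} → COUNT(e.id)=2
  2: ids {4, 8, 10, 12} → COUNT(e.id)=4
  3: ids {2, 3, 7, 9, 13} → COUNT(e.id)=5
  4: ids {5, 11} → COUNT(e.id)=2
  5: ids {—} → COUNT(e.id)=0

Mira | 2 ; Zane | 4 ; Noa | 5 ; Ravi | 2 ; Liam | 0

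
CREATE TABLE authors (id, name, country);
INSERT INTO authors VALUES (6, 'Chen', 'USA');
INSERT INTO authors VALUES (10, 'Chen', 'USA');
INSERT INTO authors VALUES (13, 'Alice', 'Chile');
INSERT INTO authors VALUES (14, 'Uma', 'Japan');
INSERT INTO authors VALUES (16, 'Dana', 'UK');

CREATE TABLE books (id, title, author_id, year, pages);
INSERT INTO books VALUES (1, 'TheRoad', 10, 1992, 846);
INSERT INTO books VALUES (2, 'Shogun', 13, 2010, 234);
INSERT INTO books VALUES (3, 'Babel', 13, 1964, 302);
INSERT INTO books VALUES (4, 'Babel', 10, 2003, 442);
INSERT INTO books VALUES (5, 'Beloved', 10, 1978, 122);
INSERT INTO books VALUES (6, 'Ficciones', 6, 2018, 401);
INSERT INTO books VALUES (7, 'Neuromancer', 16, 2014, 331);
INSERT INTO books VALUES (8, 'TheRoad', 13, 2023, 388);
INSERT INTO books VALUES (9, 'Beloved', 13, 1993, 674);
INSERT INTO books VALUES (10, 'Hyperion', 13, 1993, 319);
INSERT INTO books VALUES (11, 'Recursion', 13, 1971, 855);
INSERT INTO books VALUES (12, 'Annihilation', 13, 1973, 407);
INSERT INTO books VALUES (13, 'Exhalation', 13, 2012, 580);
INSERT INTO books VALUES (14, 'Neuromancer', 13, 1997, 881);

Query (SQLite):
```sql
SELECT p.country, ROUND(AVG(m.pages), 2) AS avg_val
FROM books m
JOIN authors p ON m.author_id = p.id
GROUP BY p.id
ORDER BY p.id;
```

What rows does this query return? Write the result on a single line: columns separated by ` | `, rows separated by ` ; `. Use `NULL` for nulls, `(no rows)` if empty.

USA | 401 ; USA | 470 ; Chile | 515.56 ; UK | 331

Join each books row to its authors via author_id.
Group joined rows by authors.id; compute ROUND(AVG(m.pages), 2) per group.
  6: ids {6} → ROUND(AVG(m.pages), 2)=401
  10: ids {1, 4, 5} → ROUND(AVG(m.pages), 2)=470
  13: ids {2, 3, 8, 9, 10, 11, 12, 13, 14} → ROUND(AVG(m.pages), 2)=515.56
  16: ids {7} → ROUND(AVG(m.pages), 2)=331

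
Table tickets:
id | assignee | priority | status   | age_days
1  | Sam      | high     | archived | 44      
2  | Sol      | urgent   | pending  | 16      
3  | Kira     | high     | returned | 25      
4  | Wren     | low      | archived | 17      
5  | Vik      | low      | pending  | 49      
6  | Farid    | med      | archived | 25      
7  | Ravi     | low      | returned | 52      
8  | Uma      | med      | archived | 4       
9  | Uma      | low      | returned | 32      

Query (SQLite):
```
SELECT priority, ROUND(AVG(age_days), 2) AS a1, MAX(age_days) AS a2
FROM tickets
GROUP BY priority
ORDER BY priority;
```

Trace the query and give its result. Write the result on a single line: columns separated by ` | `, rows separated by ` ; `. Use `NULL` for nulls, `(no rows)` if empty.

Group tickets by priority.
Per group compute: ROUND(AVG(age_days), 2), MAX(age_days).
  high: ids {1, 3} → ROUND(AVG(age_days), 2)=34.5, MAX(age_days)=44
  low: ids {4, 5, 7, 9} → ROUND(AVG(age_days), 2)=37.5, MAX(age_days)=52
  med: ids {6, 8} → ROUND(AVG(age_days), 2)=14.5, MAX(age_days)=25
  urgent: ids {2} → ROUND(AVG(age_days), 2)=16, MAX(age_days)=16

high | 34.5 | 44 ; low | 37.5 | 52 ; med | 14.5 | 25 ; urgent | 16 | 16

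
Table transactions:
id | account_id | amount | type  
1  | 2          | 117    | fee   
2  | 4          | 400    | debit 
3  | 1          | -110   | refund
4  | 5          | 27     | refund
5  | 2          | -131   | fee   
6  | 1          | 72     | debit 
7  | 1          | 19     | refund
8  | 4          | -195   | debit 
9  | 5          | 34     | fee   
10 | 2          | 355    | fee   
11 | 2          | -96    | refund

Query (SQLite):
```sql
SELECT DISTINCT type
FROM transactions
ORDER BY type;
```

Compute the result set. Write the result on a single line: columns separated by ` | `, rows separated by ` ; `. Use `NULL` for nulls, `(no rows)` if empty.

Collect distinct type values from transactions.

debit ; fee ; refund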